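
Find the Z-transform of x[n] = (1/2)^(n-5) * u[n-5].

Time-shifting property: if X(z) = Z{x[n]}, then Z{x[n-d]} = z^(-d) * X(z)
X(z) = z/(z - 1/2) for x[n] = (1/2)^n * u[n]
Z{x[n-5]} = z^(-5) * z/(z - 1/2) = z^(-4)/(z - 1/2)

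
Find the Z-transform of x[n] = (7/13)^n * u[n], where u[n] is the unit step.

The Z-transform of a^n * u[n] is z/(z-a) for |z| > |a|.
Here a = 7/13, so X(z) = z/(z - (7/13)) = 13z/(13z - 7)
ROC: |z| > 7/13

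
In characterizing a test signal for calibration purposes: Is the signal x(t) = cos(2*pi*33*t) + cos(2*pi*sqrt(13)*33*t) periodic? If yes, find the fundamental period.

f1 = 33 Hz, f2 = 33*sqrt(13) Hz
Ratio f2/f1 = sqrt(13), which is irrational.
Since the frequency ratio is irrational, no common period exists.
The signal is not periodic.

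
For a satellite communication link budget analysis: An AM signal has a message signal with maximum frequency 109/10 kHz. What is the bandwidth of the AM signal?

In AM (double-sideband), the bandwidth is twice the message frequency.
BW = 2 * f_m = 2 * 109/10 kHz = 109/5 kHz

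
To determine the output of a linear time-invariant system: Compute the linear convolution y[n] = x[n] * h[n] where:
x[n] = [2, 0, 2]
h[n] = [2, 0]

y[n] = sum_k x[k]*h[n-k]. Output length = len(x) + len(h) - 1 = 3 + 2 - 1 = 4.
y[0] = 2*2 = 4
y[1] = 0*2 + 2*0 = 0
y[2] = 2*2 + 0*0 = 4
y[3] = 2*0 = 0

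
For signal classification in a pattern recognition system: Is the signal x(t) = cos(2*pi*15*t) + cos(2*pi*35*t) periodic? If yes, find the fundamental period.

f1 = 15 Hz, f2 = 35 Hz
Period T1 = 1/15, T2 = 1/35
Ratio T1/T2 = 35/15, which is rational.
The signal is periodic with fundamental period T = 1/GCD(15,35) = 1/5 s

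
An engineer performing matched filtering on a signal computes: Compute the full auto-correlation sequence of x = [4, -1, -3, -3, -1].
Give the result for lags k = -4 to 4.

r_xx[k] = sum_m x[m]*x[m+k], indexed from 0, for k = -4 to 4:
  r_xx[-4] = x[4]*x[0] = -4
  r_xx[-3] = x[3]*x[0] + x[4]*x[1] = -11
  r_xx[-2] = x[2]*x[0] + x[3]*x[1] + x[4]*x[2] = -6
  r_xx[-1] = x[1]*x[0] + x[2]*x[1] + x[3]*x[2] + x[4]*x[3] = 11
  r_xx[0] = x[0]*x[0] + x[1]*x[1] + x[2]*x[2] + x[3]*x[3] + x[4]*x[4] = 36
  r_xx[1] = x[0]*x[1] + x[1]*x[2] + x[2]*x[3] + x[3]*x[4] = 11
  r_xx[2] = x[0]*x[2] + x[1]*x[3] + x[2]*x[4] = -6
  r_xx[3] = x[0]*x[3] + x[1]*x[4] = -11
  r_xx[4] = x[0]*x[4] = -4
r_xx = [-4, -11, -6, 11, 36, 11, -6, -11, -4]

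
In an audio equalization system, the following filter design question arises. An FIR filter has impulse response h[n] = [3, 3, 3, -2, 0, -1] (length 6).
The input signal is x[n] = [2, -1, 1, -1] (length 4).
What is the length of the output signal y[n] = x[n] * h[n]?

For linear convolution, the output length is:
len(y) = len(x) + len(h) - 1 = 4 + 6 - 1 = 9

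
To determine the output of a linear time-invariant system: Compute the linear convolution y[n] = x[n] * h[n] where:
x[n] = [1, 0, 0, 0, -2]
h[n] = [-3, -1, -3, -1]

y[n] = sum_k x[k]*h[n-k]. Output length = len(x) + len(h) - 1 = 5 + 4 - 1 = 8.
y[0] = 1*-3 = -3
y[1] = 0*-3 + 1*-1 = -1
y[2] = 0*-3 + 0*-1 + 1*-3 = -3
y[3] = 0*-3 + 0*-1 + 0*-3 + 1*-1 = -1
y[4] = -2*-3 + 0*-1 + 0*-3 + 0*-1 = 6
y[5] = -2*-1 + 0*-3 + 0*-1 = 2
y[6] = -2*-3 + 0*-1 = 6
y[7] = -2*-1 = 2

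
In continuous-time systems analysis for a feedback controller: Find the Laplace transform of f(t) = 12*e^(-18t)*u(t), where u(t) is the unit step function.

Standard Laplace transform pair:
e^(-at)*u(t) <-> 1/(s+a)
With a = 18: L{12*e^(-18t)*u(t)} = 12/(s+18), ROC: Re(s) > -18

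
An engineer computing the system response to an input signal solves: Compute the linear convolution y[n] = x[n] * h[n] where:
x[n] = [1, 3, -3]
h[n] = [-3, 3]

y[n] = sum_k x[k]*h[n-k]. Output length = len(x) + len(h) - 1 = 3 + 2 - 1 = 4.
y[0] = 1*-3 = -3
y[1] = 3*-3 + 1*3 = -6
y[2] = -3*-3 + 3*3 = 18
y[3] = -3*3 = -9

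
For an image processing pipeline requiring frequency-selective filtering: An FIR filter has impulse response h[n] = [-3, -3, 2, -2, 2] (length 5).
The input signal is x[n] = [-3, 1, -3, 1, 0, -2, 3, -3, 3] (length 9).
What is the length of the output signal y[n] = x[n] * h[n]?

For linear convolution, the output length is:
len(y) = len(x) + len(h) - 1 = 9 + 5 - 1 = 13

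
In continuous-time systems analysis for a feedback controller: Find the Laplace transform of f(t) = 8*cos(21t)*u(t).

Standard pair: cos(wt)*u(t) <-> s/(s^2+w^2)
With w = 21: L{8*cos(21t)*u(t)} = 8s/(s^2+441)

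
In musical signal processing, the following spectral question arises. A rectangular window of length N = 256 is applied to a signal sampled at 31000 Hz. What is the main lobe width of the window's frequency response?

For a rectangular window of length N,
the main lobe width in frequency is 2*f_s/N.
= 2*31000/256 = 3875/16 Hz
This determines the minimum frequency separation for resolving two sinusoids.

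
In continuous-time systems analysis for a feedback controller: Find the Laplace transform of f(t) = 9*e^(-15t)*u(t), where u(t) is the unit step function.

Standard Laplace transform pair:
e^(-at)*u(t) <-> 1/(s+a)
With a = 15: L{9*e^(-15t)*u(t)} = 9/(s+15), ROC: Re(s) > -15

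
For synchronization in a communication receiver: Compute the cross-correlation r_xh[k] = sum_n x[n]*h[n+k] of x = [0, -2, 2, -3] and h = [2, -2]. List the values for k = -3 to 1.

Both sequences indexed from 0 and zero outside their support.
Lags with overlap: k = -3 to 1.
  r_xh[-3] = x[3]*h[0] = -6
  r_xh[-2] = x[2]*h[0] + x[3]*h[1] = 10
  r_xh[-1] = x[1]*h[0] + x[2]*h[1] = -8
  r_xh[0] = x[0]*h[0] + x[1]*h[1] = 4
  r_xh[1] = x[0]*h[1] = 0
r_xh = [-6, 10, -8, 4, 0] (for k = -3, ..., 1)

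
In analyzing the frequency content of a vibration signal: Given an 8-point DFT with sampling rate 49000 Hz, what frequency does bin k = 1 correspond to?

The frequency of DFT bin k is: f_k = k * f_s / N
f_1 = 1 * 49000 / 8 = 6125 Hz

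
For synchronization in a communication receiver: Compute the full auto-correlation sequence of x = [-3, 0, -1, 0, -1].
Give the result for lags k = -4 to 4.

r_xx[k] = sum_m x[m]*x[m+k], indexed from 0, for k = -4 to 4:
  r_xx[-4] = x[4]*x[0] = 3
  r_xx[-3] = x[3]*x[0] + x[4]*x[1] = 0
  r_xx[-2] = x[2]*x[0] + x[3]*x[1] + x[4]*x[2] = 4
  r_xx[-1] = x[1]*x[0] + x[2]*x[1] + x[3]*x[2] + x[4]*x[3] = 0
  r_xx[0] = x[0]*x[0] + x[1]*x[1] + x[2]*x[2] + x[3]*x[3] + x[4]*x[4] = 11
  r_xx[1] = x[0]*x[1] + x[1]*x[2] + x[2]*x[3] + x[3]*x[4] = 0
  r_xx[2] = x[0]*x[2] + x[1]*x[3] + x[2]*x[4] = 4
  r_xx[3] = x[0]*x[3] + x[1]*x[4] = 0
  r_xx[4] = x[0]*x[4] = 3
r_xx = [3, 0, 4, 0, 11, 0, 4, 0, 3]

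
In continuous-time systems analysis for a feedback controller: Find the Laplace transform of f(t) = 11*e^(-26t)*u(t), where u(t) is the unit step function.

Standard Laplace transform pair:
e^(-at)*u(t) <-> 1/(s+a)
With a = 26: L{11*e^(-26t)*u(t)} = 11/(s+26), ROC: Re(s) > -26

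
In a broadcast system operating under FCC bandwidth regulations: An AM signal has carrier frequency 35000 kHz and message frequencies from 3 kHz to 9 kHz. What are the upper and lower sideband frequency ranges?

Upper sideband (USB) = fc + [fm_low, fm_high] = 35000 + [3, 9] = [35003, 35009] kHz
Lower sideband (LSB) = fc - [fm_high, fm_low] = 35000 - [9, 3] = [34991, 34997] kHz
Total occupied spectrum: 34991 kHz to 35009 kHz (plus carrier at 35000 kHz)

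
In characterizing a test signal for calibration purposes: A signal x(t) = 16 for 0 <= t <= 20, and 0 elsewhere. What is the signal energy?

Energy = integral of |x(t)|^2 dt over the signal duration
= 16^2 * 20 = 256 * 20 = 5120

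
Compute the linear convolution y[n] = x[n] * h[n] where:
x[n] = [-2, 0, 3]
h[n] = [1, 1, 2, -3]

y[n] = sum_k x[k]*h[n-k]. Output length = len(x) + len(h) - 1 = 3 + 4 - 1 = 6.
y[0] = -2*1 = -2
y[1] = 0*1 + -2*1 = -2
y[2] = 3*1 + 0*1 + -2*2 = -1
y[3] = 3*1 + 0*2 + -2*-3 = 9
y[4] = 3*2 + 0*-3 = 6
y[5] = 3*-3 = -9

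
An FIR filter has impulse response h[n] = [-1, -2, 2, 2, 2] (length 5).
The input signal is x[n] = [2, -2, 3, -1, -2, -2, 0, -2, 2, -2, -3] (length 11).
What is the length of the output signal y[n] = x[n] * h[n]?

For linear convolution, the output length is:
len(y) = len(x) + len(h) - 1 = 11 + 5 - 1 = 15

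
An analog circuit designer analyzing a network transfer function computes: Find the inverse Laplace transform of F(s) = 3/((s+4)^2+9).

Standard pair: w/((s+a)^2+w^2) <-> e^(-at)*sin(wt)*u(t)
With a=4, w=3: f(t) = e^(-4t)*sin(3t)*u(t)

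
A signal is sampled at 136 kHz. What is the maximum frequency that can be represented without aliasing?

The maximum frequency that can be represented without aliasing
is the Nyquist frequency: f_max = f_s / 2 = 136 kHz / 2 = 68 kHz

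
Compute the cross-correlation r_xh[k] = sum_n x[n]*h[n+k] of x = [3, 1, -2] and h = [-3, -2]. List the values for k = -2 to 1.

Both sequences indexed from 0 and zero outside their support.
Lags with overlap: k = -2 to 1.
  r_xh[-2] = x[2]*h[0] = 6
  r_xh[-1] = x[1]*h[0] + x[2]*h[1] = 1
  r_xh[0] = x[0]*h[0] + x[1]*h[1] = -11
  r_xh[1] = x[0]*h[1] = -6
r_xh = [6, 1, -11, -6] (for k = -2, ..., 1)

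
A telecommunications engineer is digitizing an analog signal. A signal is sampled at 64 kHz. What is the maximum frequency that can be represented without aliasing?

The maximum frequency that can be represented without aliasing
is the Nyquist frequency: f_max = f_s / 2 = 64 kHz / 2 = 32 kHz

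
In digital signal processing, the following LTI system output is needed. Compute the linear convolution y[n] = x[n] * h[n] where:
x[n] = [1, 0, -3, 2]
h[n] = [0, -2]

y[n] = sum_k x[k]*h[n-k]. Output length = len(x) + len(h) - 1 = 4 + 2 - 1 = 5.
y[0] = 1*0 = 0
y[1] = 0*0 + 1*-2 = -2
y[2] = -3*0 + 0*-2 = 0
y[3] = 2*0 + -3*-2 = 6
y[4] = 2*-2 = -4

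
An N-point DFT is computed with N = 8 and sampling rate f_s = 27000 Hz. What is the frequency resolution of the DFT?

DFT frequency resolution = f_s / N
= 27000 / 8 = 3375 Hz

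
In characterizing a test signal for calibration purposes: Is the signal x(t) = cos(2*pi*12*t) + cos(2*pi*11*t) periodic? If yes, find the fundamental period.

f1 = 12 Hz, f2 = 11 Hz
Period T1 = 1/12, T2 = 1/11
Ratio T1/T2 = 11/12, which is rational.
The signal is periodic with fundamental period T = 1/GCD(12,11) = 1 s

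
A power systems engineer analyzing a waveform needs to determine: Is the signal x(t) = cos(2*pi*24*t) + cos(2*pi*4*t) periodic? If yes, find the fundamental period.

f1 = 24 Hz, f2 = 4 Hz
Period T1 = 1/24, T2 = 1/4
Ratio T1/T2 = 4/24, which is rational.
The signal is periodic with fundamental period T = 1/GCD(24,4) = 1/4 s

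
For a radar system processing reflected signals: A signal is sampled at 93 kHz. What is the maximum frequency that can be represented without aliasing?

The maximum frequency that can be represented without aliasing
is the Nyquist frequency: f_max = f_s / 2 = 93 kHz / 2 = 93/2 kHz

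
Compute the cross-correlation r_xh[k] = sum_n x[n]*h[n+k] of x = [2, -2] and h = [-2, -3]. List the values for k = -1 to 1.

Both sequences indexed from 0 and zero outside their support.
Lags with overlap: k = -1 to 1.
  r_xh[-1] = x[1]*h[0] = 4
  r_xh[0] = x[0]*h[0] + x[1]*h[1] = 2
  r_xh[1] = x[0]*h[1] = -6
r_xh = [4, 2, -6] (for k = -1, ..., 1)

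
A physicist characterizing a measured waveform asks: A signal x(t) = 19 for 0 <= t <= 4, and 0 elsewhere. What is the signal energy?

Energy = integral of |x(t)|^2 dt over the signal duration
= 19^2 * 4 = 361 * 4 = 1444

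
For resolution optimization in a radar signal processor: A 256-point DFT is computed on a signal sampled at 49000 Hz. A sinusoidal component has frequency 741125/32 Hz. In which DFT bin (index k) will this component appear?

DFT frequency resolution = f_s/N = 49000/256 = 6125/32 Hz
Bin index k = f_signal / resolution = 741125/32 / 6125/32 = 121
The signal frequency 741125/32 Hz falls in DFT bin k = 121.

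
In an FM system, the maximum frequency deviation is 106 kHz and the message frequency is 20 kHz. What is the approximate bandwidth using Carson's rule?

Carson's rule: BW = 2*(delta_f + f_m)
= 2*(106 + 20) kHz = 252 kHz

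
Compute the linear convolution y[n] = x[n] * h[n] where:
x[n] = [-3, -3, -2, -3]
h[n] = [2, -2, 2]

y[n] = sum_k x[k]*h[n-k]. Output length = len(x) + len(h) - 1 = 4 + 3 - 1 = 6.
y[0] = -3*2 = -6
y[1] = -3*2 + -3*-2 = 0
y[2] = -2*2 + -3*-2 + -3*2 = -4
y[3] = -3*2 + -2*-2 + -3*2 = -8
y[4] = -3*-2 + -2*2 = 2
y[5] = -3*2 = -6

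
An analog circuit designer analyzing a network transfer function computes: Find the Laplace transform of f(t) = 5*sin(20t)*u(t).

Standard pair: sin(wt)*u(t) <-> w/(s^2+w^2)
With w = 20: L{5*sin(20t)*u(t)} = 100/(s^2+400)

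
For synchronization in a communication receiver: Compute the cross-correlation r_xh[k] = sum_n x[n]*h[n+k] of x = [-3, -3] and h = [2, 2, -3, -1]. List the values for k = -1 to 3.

Both sequences indexed from 0 and zero outside their support.
Lags with overlap: k = -1 to 3.
  r_xh[-1] = x[1]*h[0] = -6
  r_xh[0] = x[0]*h[0] + x[1]*h[1] = -12
  r_xh[1] = x[0]*h[1] + x[1]*h[2] = 3
  r_xh[2] = x[0]*h[2] + x[1]*h[3] = 12
  r_xh[3] = x[0]*h[3] = 3
r_xh = [-6, -12, 3, 12, 3] (for k = -1, ..., 3)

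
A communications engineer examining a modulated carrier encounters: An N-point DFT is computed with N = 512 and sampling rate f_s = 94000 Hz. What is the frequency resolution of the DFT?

DFT frequency resolution = f_s / N
= 94000 / 512 = 5875/32 Hz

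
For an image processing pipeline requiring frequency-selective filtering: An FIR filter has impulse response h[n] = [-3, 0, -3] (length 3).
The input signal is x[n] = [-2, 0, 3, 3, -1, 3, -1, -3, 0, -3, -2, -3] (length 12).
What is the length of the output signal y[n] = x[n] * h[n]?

For linear convolution, the output length is:
len(y) = len(x) + len(h) - 1 = 12 + 3 - 1 = 14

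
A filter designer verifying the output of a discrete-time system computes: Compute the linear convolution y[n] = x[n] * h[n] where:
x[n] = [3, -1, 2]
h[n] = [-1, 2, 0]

y[n] = sum_k x[k]*h[n-k]. Output length = len(x) + len(h) - 1 = 3 + 3 - 1 = 5.
y[0] = 3*-1 = -3
y[1] = -1*-1 + 3*2 = 7
y[2] = 2*-1 + -1*2 + 3*0 = -4
y[3] = 2*2 + -1*0 = 4
y[4] = 2*0 = 0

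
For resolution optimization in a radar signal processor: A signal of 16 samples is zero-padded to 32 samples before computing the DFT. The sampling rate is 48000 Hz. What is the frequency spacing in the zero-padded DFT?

Original DFT: N = 16, resolution = f_s/N = 48000/16 = 3000 Hz
Zero-padded DFT: N = 32, resolution = f_s/N = 48000/32 = 1500 Hz
Zero-padding interpolates the spectrum (finer frequency grid)
but does NOT improve the true spectral resolution (ability to resolve close frequencies).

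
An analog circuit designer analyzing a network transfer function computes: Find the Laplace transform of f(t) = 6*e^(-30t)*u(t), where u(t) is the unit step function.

Standard Laplace transform pair:
e^(-at)*u(t) <-> 1/(s+a)
With a = 30: L{6*e^(-30t)*u(t)} = 6/(s+30), ROC: Re(s) > -30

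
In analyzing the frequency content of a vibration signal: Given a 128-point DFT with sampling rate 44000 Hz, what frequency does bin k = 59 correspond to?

The frequency of DFT bin k is: f_k = k * f_s / N
f_59 = 59 * 44000 / 128 = 81125/4 Hz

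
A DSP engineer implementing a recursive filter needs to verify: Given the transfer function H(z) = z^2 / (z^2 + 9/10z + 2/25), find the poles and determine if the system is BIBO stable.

Poles are roots of the denominator: z^2 + 9/10z + 2/25 = 0.
Quadratic formula: z = [-(9/10) +/- sqrt((9/10)^2 - 4*(2/25))] / 2
Discriminant = 81/100 - 8/25 = 49/100; sqrt = 7/10.
z = (-9/10 +/- 7/10) / 2 => z = -1/10 or z = -4/5.
|p1| = 1/10, |p2| = 4/5.
For BIBO stability, all poles must lie inside the unit circle (|p| < 1).
System is STABLE since both |p| < 1.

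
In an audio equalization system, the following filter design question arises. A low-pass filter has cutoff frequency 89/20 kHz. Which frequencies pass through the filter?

A low-pass filter passes all frequencies below the cutoff frequency 89/20 kHz and attenuates higher frequencies.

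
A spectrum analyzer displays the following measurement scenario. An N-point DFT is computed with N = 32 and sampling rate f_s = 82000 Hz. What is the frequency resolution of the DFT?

DFT frequency resolution = f_s / N
= 82000 / 32 = 5125/2 Hz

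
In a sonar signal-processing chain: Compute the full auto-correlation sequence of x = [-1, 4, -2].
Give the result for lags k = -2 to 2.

r_xx[k] = sum_m x[m]*x[m+k], indexed from 0, for k = -2 to 2:
  r_xx[-2] = x[2]*x[0] = 2
  r_xx[-1] = x[1]*x[0] + x[2]*x[1] = -12
  r_xx[0] = x[0]*x[0] + x[1]*x[1] + x[2]*x[2] = 21
  r_xx[1] = x[0]*x[1] + x[1]*x[2] = -12
  r_xx[2] = x[0]*x[2] = 2
r_xx = [2, -12, 21, -12, 2]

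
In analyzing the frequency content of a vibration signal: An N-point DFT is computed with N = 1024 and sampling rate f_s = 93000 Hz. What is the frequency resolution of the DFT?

DFT frequency resolution = f_s / N
= 93000 / 1024 = 11625/128 Hz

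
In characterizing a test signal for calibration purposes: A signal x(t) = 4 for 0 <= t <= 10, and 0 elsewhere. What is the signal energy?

Energy = integral of |x(t)|^2 dt over the signal duration
= 4^2 * 10 = 16 * 10 = 160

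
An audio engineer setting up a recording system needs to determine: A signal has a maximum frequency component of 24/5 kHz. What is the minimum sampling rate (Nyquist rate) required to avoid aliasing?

By the Nyquist-Shannon sampling theorem,
the minimum sampling rate (Nyquist rate) must be at least 2 * f_max.
Nyquist rate = 2 * 24/5 kHz = 48/5 kHz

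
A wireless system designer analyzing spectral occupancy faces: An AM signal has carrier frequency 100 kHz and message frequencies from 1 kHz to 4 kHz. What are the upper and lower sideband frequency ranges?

Upper sideband (USB) = fc + [fm_low, fm_high] = 100 + [1, 4] = [101, 104] kHz
Lower sideband (LSB) = fc - [fm_high, fm_low] = 100 - [4, 1] = [96, 99] kHz
Total occupied spectrum: 96 kHz to 104 kHz (plus carrier at 100 kHz)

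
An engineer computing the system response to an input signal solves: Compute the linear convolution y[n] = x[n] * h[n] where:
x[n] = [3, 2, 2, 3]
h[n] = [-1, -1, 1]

y[n] = sum_k x[k]*h[n-k]. Output length = len(x) + len(h) - 1 = 4 + 3 - 1 = 6.
y[0] = 3*-1 = -3
y[1] = 2*-1 + 3*-1 = -5
y[2] = 2*-1 + 2*-1 + 3*1 = -1
y[3] = 3*-1 + 2*-1 + 2*1 = -3
y[4] = 3*-1 + 2*1 = -1
y[5] = 3*1 = 3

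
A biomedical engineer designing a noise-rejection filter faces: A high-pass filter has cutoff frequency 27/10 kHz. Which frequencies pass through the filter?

A high-pass filter passes all frequencies above the cutoff frequency 27/10 kHz and attenuates lower frequencies.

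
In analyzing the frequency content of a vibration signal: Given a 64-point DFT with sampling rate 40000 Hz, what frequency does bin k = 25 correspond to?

The frequency of DFT bin k is: f_k = k * f_s / N
f_25 = 25 * 40000 / 64 = 15625 Hz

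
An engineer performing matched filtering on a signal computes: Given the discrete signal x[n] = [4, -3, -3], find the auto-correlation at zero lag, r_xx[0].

The auto-correlation at zero lag r_xx[0] equals the signal energy.
r_xx[0] = sum of x[n]^2 = 4^2 + (-3)^2 + (-3)^2
= 16 + 9 + 9 = 34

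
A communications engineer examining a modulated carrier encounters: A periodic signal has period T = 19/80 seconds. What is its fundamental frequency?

The fundamental frequency is the reciprocal of the period.
f = 1/T = 1/(19/80) = 80/19 Hz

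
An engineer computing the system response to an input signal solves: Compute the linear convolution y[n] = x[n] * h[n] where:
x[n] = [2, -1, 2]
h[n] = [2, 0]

y[n] = sum_k x[k]*h[n-k]. Output length = len(x) + len(h) - 1 = 3 + 2 - 1 = 4.
y[0] = 2*2 = 4
y[1] = -1*2 + 2*0 = -2
y[2] = 2*2 + -1*0 = 4
y[3] = 2*0 = 0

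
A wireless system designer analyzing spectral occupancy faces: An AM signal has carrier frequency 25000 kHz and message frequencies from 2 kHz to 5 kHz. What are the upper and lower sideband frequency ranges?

Upper sideband (USB) = fc + [fm_low, fm_high] = 25000 + [2, 5] = [25002, 25005] kHz
Lower sideband (LSB) = fc - [fm_high, fm_low] = 25000 - [5, 2] = [24995, 24998] kHz
Total occupied spectrum: 24995 kHz to 25005 kHz (plus carrier at 25000 kHz)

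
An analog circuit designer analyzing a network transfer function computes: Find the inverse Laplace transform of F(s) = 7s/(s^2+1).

Standard pair: s/(s^2+w^2) <-> cos(wt)*u(t)
With k=7, w=1: f(t) = 7*cos(t)*u(t)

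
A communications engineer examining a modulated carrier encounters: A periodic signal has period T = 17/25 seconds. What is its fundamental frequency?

The fundamental frequency is the reciprocal of the period.
f = 1/T = 1/(17/25) = 25/17 Hz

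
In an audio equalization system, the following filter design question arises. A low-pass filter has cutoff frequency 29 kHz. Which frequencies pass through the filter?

A low-pass filter passes all frequencies below the cutoff frequency 29 kHz and attenuates higher frequencies.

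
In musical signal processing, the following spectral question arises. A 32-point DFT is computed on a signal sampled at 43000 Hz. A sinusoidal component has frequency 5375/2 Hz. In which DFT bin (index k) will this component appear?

DFT frequency resolution = f_s/N = 43000/32 = 5375/4 Hz
Bin index k = f_signal / resolution = 5375/2 / 5375/4 = 2
The signal frequency 5375/2 Hz falls in DFT bin k = 2.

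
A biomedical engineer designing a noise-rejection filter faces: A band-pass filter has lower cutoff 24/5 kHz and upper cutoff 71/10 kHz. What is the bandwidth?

Bandwidth = f_high - f_low
= 71/10 kHz - 24/5 kHz = 23/10 kHz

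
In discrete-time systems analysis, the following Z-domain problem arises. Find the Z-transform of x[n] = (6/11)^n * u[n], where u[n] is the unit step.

The Z-transform of a^n * u[n] is z/(z-a) for |z| > |a|.
Here a = 6/11, so X(z) = z/(z - (6/11)) = 11z/(11z - 6)
ROC: |z| > 6/11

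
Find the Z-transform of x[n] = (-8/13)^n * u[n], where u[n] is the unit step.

The Z-transform of a^n * u[n] is z/(z-a) for |z| > |a|.
Here a = -8/13, so X(z) = z/(z - (-8/13)) = 13z/(13z + 8)
ROC: |z| > 8/13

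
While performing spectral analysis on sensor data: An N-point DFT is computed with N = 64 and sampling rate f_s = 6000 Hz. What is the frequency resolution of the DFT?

DFT frequency resolution = f_s / N
= 6000 / 64 = 375/4 Hz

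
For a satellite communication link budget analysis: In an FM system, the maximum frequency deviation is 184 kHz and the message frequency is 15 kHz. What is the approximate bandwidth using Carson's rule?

Carson's rule: BW = 2*(delta_f + f_m)
= 2*(184 + 15) kHz = 398 kHz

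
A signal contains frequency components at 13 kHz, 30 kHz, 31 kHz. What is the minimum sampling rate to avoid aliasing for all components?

The highest frequency component is f_max = 31 kHz.
Nyquist rate = 2 * f_max = 2 * 31 kHz = 62 kHz.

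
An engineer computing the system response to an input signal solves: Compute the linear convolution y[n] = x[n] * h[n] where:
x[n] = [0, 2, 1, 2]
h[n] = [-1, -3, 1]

y[n] = sum_k x[k]*h[n-k]. Output length = len(x) + len(h) - 1 = 4 + 3 - 1 = 6.
y[0] = 0*-1 = 0
y[1] = 2*-1 + 0*-3 = -2
y[2] = 1*-1 + 2*-3 + 0*1 = -7
y[3] = 2*-1 + 1*-3 + 2*1 = -3
y[4] = 2*-3 + 1*1 = -5
y[5] = 2*1 = 2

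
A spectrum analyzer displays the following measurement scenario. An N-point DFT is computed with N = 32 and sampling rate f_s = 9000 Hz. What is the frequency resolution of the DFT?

DFT frequency resolution = f_s / N
= 9000 / 32 = 1125/4 Hz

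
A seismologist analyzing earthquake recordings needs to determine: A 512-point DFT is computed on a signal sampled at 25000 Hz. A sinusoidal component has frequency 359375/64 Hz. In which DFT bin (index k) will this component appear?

DFT frequency resolution = f_s/N = 25000/512 = 3125/64 Hz
Bin index k = f_signal / resolution = 359375/64 / 3125/64 = 115
The signal frequency 359375/64 Hz falls in DFT bin k = 115.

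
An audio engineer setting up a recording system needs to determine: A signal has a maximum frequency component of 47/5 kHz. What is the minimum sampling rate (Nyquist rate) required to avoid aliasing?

By the Nyquist-Shannon sampling theorem,
the minimum sampling rate (Nyquist rate) must be at least 2 * f_max.
Nyquist rate = 2 * 47/5 kHz = 94/5 kHz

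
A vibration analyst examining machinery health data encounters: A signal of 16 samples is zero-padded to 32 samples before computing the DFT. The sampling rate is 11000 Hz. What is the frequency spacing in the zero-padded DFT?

Original DFT: N = 16, resolution = f_s/N = 11000/16 = 1375/2 Hz
Zero-padded DFT: N = 32, resolution = f_s/N = 11000/32 = 1375/4 Hz
Zero-padding interpolates the spectrum (finer frequency grid)
but does NOT improve the true spectral resolution (ability to resolve close frequencies).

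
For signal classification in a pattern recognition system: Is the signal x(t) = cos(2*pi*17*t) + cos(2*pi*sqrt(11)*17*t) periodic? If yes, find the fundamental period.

f1 = 17 Hz, f2 = 17*sqrt(11) Hz
Ratio f2/f1 = sqrt(11), which is irrational.
Since the frequency ratio is irrational, no common period exists.
The signal is not periodic.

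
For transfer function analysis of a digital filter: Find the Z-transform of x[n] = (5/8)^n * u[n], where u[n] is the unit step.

The Z-transform of a^n * u[n] is z/(z-a) for |z| > |a|.
Here a = 5/8, so X(z) = z/(z - (5/8)) = 8z/(8z - 5)
ROC: |z| > 5/8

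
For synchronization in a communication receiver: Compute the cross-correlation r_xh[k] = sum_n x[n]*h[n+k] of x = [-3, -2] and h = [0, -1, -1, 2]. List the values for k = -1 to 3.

Both sequences indexed from 0 and zero outside their support.
Lags with overlap: k = -1 to 3.
  r_xh[-1] = x[1]*h[0] = 0
  r_xh[0] = x[0]*h[0] + x[1]*h[1] = 2
  r_xh[1] = x[0]*h[1] + x[1]*h[2] = 5
  r_xh[2] = x[0]*h[2] + x[1]*h[3] = -1
  r_xh[3] = x[0]*h[3] = -6
r_xh = [0, 2, 5, -1, -6] (for k = -1, ..., 3)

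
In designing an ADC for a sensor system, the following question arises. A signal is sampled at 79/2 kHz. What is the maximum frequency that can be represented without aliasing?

The maximum frequency that can be represented without aliasing
is the Nyquist frequency: f_max = f_s / 2 = 79/2 kHz / 2 = 79/4 kHz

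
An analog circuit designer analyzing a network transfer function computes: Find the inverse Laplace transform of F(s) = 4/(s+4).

Standard pair: k/(s+a) <-> k*e^(-at)*u(t)
With k=4, a=4: f(t) = 4*e^(-4t)*u(t)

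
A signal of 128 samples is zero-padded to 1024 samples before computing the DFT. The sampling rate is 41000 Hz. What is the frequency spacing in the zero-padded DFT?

Original DFT: N = 128, resolution = f_s/N = 41000/128 = 5125/16 Hz
Zero-padded DFT: N = 1024, resolution = f_s/N = 41000/1024 = 5125/128 Hz
Zero-padding interpolates the spectrum (finer frequency grid)
but does NOT improve the true spectral resolution (ability to resolve close frequencies).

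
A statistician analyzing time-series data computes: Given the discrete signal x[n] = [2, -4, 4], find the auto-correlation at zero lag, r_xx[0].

The auto-correlation at zero lag r_xx[0] equals the signal energy.
r_xx[0] = sum of x[n]^2 = 2^2 + (-4)^2 + 4^2
= 4 + 16 + 16 = 36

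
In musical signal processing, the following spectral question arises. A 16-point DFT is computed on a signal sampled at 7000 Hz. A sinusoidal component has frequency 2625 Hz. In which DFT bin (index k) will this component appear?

DFT frequency resolution = f_s/N = 7000/16 = 875/2 Hz
Bin index k = f_signal / resolution = 2625 / 875/2 = 6
The signal frequency 2625 Hz falls in DFT bin k = 6.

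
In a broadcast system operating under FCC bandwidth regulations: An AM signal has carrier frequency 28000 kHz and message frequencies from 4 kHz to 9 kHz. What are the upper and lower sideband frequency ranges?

Upper sideband (USB) = fc + [fm_low, fm_high] = 28000 + [4, 9] = [28004, 28009] kHz
Lower sideband (LSB) = fc - [fm_high, fm_low] = 28000 - [9, 4] = [27991, 27996] kHz
Total occupied spectrum: 27991 kHz to 28009 kHz (plus carrier at 28000 kHz)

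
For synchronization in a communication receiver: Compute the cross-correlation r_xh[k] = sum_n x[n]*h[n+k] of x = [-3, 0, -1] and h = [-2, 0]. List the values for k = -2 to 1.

Both sequences indexed from 0 and zero outside their support.
Lags with overlap: k = -2 to 1.
  r_xh[-2] = x[2]*h[0] = 2
  r_xh[-1] = x[1]*h[0] + x[2]*h[1] = 0
  r_xh[0] = x[0]*h[0] + x[1]*h[1] = 6
  r_xh[1] = x[0]*h[1] = 0
r_xh = [2, 0, 6, 0] (for k = -2, ..., 1)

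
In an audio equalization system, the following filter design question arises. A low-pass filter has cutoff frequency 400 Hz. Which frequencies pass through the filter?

A low-pass filter passes all frequencies below the cutoff frequency 400 Hz and attenuates higher frequencies.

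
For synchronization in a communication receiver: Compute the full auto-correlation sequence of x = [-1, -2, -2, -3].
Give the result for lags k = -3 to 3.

r_xx[k] = sum_m x[m]*x[m+k], indexed from 0, for k = -3 to 3:
  r_xx[-3] = x[3]*x[0] = 3
  r_xx[-2] = x[2]*x[0] + x[3]*x[1] = 8
  r_xx[-1] = x[1]*x[0] + x[2]*x[1] + x[3]*x[2] = 12
  r_xx[0] = x[0]*x[0] + x[1]*x[1] + x[2]*x[2] + x[3]*x[3] = 18
  r_xx[1] = x[0]*x[1] + x[1]*x[2] + x[2]*x[3] = 12
  r_xx[2] = x[0]*x[2] + x[1]*x[3] = 8
  r_xx[3] = x[0]*x[3] = 3
r_xx = [3, 8, 12, 18, 12, 8, 3]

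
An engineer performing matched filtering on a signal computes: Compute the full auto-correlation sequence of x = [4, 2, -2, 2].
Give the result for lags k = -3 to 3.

r_xx[k] = sum_m x[m]*x[m+k], indexed from 0, for k = -3 to 3:
  r_xx[-3] = x[3]*x[0] = 8
  r_xx[-2] = x[2]*x[0] + x[3]*x[1] = -4
  r_xx[-1] = x[1]*x[0] + x[2]*x[1] + x[3]*x[2] = 0
  r_xx[0] = x[0]*x[0] + x[1]*x[1] + x[2]*x[2] + x[3]*x[3] = 28
  r_xx[1] = x[0]*x[1] + x[1]*x[2] + x[2]*x[3] = 0
  r_xx[2] = x[0]*x[2] + x[1]*x[3] = -4
  r_xx[3] = x[0]*x[3] = 8
r_xx = [8, -4, 0, 28, 0, -4, 8]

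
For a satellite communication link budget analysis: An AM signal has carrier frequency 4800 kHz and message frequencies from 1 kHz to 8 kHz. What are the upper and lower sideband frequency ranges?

Upper sideband (USB) = fc + [fm_low, fm_high] = 4800 + [1, 8] = [4801, 4808] kHz
Lower sideband (LSB) = fc - [fm_high, fm_low] = 4800 - [8, 1] = [4792, 4799] kHz
Total occupied spectrum: 4792 kHz to 4808 kHz (plus carrier at 4800 kHz)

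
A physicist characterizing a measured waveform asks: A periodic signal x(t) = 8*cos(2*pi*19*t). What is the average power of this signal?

Average power of A*cos(wt) is A^2/2.
P = 8^2 / 2 = 64/2 = 32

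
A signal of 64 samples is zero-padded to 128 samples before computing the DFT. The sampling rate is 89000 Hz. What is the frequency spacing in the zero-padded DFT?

Original DFT: N = 64, resolution = f_s/N = 89000/64 = 11125/8 Hz
Zero-padded DFT: N = 128, resolution = f_s/N = 89000/128 = 11125/16 Hz
Zero-padding interpolates the spectrum (finer frequency grid)
but does NOT improve the true spectral resolution (ability to resolve close frequencies).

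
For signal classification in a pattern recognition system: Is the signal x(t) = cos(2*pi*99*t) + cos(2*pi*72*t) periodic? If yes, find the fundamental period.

f1 = 99 Hz, f2 = 72 Hz
Period T1 = 1/99, T2 = 1/72
Ratio T1/T2 = 72/99, which is rational.
The signal is periodic with fundamental period T = 1/GCD(99,72) = 1/9 s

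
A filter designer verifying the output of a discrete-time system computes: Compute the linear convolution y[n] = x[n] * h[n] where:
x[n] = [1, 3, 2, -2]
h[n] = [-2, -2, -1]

y[n] = sum_k x[k]*h[n-k]. Output length = len(x) + len(h) - 1 = 4 + 3 - 1 = 6.
y[0] = 1*-2 = -2
y[1] = 3*-2 + 1*-2 = -8
y[2] = 2*-2 + 3*-2 + 1*-1 = -11
y[3] = -2*-2 + 2*-2 + 3*-1 = -3
y[4] = -2*-2 + 2*-1 = 2
y[5] = -2*-1 = 2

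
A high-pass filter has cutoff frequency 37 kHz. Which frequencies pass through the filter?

A high-pass filter passes all frequencies above the cutoff frequency 37 kHz and attenuates lower frequencies.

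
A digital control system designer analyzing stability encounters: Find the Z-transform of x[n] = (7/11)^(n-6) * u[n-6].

Time-shifting property: if X(z) = Z{x[n]}, then Z{x[n-d]} = z^(-d) * X(z)
X(z) = z/(z - 7/11) for x[n] = (7/11)^n * u[n]
Z{x[n-6]} = z^(-6) * z/(z - 7/11) = z^(-5)/(z - 7/11)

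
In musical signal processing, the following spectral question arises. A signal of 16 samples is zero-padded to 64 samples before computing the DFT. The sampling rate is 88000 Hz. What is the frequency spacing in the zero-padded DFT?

Original DFT: N = 16, resolution = f_s/N = 88000/16 = 5500 Hz
Zero-padded DFT: N = 64, resolution = f_s/N = 88000/64 = 1375 Hz
Zero-padding interpolates the spectrum (finer frequency grid)
but does NOT improve the true spectral resolution (ability to resolve close frequencies).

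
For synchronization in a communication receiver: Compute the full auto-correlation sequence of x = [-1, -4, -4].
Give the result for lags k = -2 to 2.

r_xx[k] = sum_m x[m]*x[m+k], indexed from 0, for k = -2 to 2:
  r_xx[-2] = x[2]*x[0] = 4
  r_xx[-1] = x[1]*x[0] + x[2]*x[1] = 20
  r_xx[0] = x[0]*x[0] + x[1]*x[1] + x[2]*x[2] = 33
  r_xx[1] = x[0]*x[1] + x[1]*x[2] = 20
  r_xx[2] = x[0]*x[2] = 4
r_xx = [4, 20, 33, 20, 4]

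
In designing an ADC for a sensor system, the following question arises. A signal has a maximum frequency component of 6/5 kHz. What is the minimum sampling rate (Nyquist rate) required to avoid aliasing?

By the Nyquist-Shannon sampling theorem,
the minimum sampling rate (Nyquist rate) must be at least 2 * f_max.
Nyquist rate = 2 * 6/5 kHz = 12/5 kHz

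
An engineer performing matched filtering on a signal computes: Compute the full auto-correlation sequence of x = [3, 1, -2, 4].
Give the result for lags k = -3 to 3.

r_xx[k] = sum_m x[m]*x[m+k], indexed from 0, for k = -3 to 3:
  r_xx[-3] = x[3]*x[0] = 12
  r_xx[-2] = x[2]*x[0] + x[3]*x[1] = -2
  r_xx[-1] = x[1]*x[0] + x[2]*x[1] + x[3]*x[2] = -7
  r_xx[0] = x[0]*x[0] + x[1]*x[1] + x[2]*x[2] + x[3]*x[3] = 30
  r_xx[1] = x[0]*x[1] + x[1]*x[2] + x[2]*x[3] = -7
  r_xx[2] = x[0]*x[2] + x[1]*x[3] = -2
  r_xx[3] = x[0]*x[3] = 12
r_xx = [12, -2, -7, 30, -7, -2, 12]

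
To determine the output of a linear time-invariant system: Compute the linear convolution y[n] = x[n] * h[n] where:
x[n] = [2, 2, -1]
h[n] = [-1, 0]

y[n] = sum_k x[k]*h[n-k]. Output length = len(x) + len(h) - 1 = 3 + 2 - 1 = 4.
y[0] = 2*-1 = -2
y[1] = 2*-1 + 2*0 = -2
y[2] = -1*-1 + 2*0 = 1
y[3] = -1*0 = 0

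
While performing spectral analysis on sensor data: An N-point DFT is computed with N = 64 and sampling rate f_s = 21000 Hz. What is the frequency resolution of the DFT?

DFT frequency resolution = f_s / N
= 21000 / 64 = 2625/8 Hz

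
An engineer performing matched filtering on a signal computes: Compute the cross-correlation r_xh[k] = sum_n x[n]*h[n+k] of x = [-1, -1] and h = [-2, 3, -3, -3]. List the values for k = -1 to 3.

Both sequences indexed from 0 and zero outside their support.
Lags with overlap: k = -1 to 3.
  r_xh[-1] = x[1]*h[0] = 2
  r_xh[0] = x[0]*h[0] + x[1]*h[1] = -1
  r_xh[1] = x[0]*h[1] + x[1]*h[2] = 0
  r_xh[2] = x[0]*h[2] + x[1]*h[3] = 6
  r_xh[3] = x[0]*h[3] = 3
r_xh = [2, -1, 0, 6, 3] (for k = -1, ..., 3)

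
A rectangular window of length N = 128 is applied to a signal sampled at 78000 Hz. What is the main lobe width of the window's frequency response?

For a rectangular window of length N,
the main lobe width in frequency is 2*f_s/N.
= 2*78000/128 = 4875/4 Hz
This determines the minimum frequency separation for resolving two sinusoids.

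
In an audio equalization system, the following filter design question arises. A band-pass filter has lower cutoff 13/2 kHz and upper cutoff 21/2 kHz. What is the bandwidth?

Bandwidth = f_high - f_low
= 21/2 kHz - 13/2 kHz = 4 kHz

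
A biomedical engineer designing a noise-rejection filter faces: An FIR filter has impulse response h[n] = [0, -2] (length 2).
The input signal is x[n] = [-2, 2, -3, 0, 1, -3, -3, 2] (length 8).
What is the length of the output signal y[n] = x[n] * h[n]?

For linear convolution, the output length is:
len(y) = len(x) + len(h) - 1 = 8 + 2 - 1 = 9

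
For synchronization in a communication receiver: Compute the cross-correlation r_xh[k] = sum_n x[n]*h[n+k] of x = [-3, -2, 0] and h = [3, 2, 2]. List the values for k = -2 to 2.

Both sequences indexed from 0 and zero outside their support.
Lags with overlap: k = -2 to 2.
  r_xh[-2] = x[2]*h[0] = 0
  r_xh[-1] = x[1]*h[0] + x[2]*h[1] = -6
  r_xh[0] = x[0]*h[0] + x[1]*h[1] + x[2]*h[2] = -13
  r_xh[1] = x[0]*h[1] + x[1]*h[2] = -10
  r_xh[2] = x[0]*h[2] = -6
r_xh = [0, -6, -13, -10, -6] (for k = -2, ..., 2)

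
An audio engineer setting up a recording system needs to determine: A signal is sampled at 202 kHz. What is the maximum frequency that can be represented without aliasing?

The maximum frequency that can be represented without aliasing
is the Nyquist frequency: f_max = f_s / 2 = 202 kHz / 2 = 101 kHz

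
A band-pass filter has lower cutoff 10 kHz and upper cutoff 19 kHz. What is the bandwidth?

Bandwidth = f_high - f_low
= 19 kHz - 10 kHz = 9 kHz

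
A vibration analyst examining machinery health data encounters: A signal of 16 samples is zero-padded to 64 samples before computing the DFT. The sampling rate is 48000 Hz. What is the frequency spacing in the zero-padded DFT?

Original DFT: N = 16, resolution = f_s/N = 48000/16 = 3000 Hz
Zero-padded DFT: N = 64, resolution = f_s/N = 48000/64 = 750 Hz
Zero-padding interpolates the spectrum (finer frequency grid)
but does NOT improve the true spectral resolution (ability to resolve close frequencies).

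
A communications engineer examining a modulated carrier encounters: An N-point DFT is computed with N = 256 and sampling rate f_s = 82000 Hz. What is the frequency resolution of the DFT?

DFT frequency resolution = f_s / N
= 82000 / 256 = 5125/16 Hz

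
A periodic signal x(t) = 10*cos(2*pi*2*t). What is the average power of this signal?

Average power of A*cos(wt) is A^2/2.
P = 10^2 / 2 = 100/2 = 50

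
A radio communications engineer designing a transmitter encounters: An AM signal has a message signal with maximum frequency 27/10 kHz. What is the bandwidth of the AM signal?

In AM (double-sideband), the bandwidth is twice the message frequency.
BW = 2 * f_m = 2 * 27/10 kHz = 27/5 kHz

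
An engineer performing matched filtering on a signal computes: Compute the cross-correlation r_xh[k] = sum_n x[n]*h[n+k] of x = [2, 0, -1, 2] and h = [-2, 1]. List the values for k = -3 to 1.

Both sequences indexed from 0 and zero outside their support.
Lags with overlap: k = -3 to 1.
  r_xh[-3] = x[3]*h[0] = -4
  r_xh[-2] = x[2]*h[0] + x[3]*h[1] = 4
  r_xh[-1] = x[1]*h[0] + x[2]*h[1] = -1
  r_xh[0] = x[0]*h[0] + x[1]*h[1] = -4
  r_xh[1] = x[0]*h[1] = 2
r_xh = [-4, 4, -1, -4, 2] (for k = -3, ..., 1)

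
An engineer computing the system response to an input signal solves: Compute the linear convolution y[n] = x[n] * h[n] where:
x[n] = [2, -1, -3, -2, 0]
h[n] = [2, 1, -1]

y[n] = sum_k x[k]*h[n-k]. Output length = len(x) + len(h) - 1 = 5 + 3 - 1 = 7.
y[0] = 2*2 = 4
y[1] = -1*2 + 2*1 = 0
y[2] = -3*2 + -1*1 + 2*-1 = -9
y[3] = -2*2 + -3*1 + -1*-1 = -6
y[4] = 0*2 + -2*1 + -3*-1 = 1
y[5] = 0*1 + -2*-1 = 2
y[6] = 0*-1 = 0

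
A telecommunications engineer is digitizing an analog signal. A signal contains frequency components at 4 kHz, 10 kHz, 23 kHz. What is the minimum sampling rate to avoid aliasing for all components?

The highest frequency component is f_max = 23 kHz.
Nyquist rate = 2 * f_max = 2 * 23 kHz = 46 kHz.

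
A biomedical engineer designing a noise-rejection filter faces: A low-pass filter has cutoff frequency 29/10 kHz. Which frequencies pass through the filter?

A low-pass filter passes all frequencies below the cutoff frequency 29/10 kHz and attenuates higher frequencies.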